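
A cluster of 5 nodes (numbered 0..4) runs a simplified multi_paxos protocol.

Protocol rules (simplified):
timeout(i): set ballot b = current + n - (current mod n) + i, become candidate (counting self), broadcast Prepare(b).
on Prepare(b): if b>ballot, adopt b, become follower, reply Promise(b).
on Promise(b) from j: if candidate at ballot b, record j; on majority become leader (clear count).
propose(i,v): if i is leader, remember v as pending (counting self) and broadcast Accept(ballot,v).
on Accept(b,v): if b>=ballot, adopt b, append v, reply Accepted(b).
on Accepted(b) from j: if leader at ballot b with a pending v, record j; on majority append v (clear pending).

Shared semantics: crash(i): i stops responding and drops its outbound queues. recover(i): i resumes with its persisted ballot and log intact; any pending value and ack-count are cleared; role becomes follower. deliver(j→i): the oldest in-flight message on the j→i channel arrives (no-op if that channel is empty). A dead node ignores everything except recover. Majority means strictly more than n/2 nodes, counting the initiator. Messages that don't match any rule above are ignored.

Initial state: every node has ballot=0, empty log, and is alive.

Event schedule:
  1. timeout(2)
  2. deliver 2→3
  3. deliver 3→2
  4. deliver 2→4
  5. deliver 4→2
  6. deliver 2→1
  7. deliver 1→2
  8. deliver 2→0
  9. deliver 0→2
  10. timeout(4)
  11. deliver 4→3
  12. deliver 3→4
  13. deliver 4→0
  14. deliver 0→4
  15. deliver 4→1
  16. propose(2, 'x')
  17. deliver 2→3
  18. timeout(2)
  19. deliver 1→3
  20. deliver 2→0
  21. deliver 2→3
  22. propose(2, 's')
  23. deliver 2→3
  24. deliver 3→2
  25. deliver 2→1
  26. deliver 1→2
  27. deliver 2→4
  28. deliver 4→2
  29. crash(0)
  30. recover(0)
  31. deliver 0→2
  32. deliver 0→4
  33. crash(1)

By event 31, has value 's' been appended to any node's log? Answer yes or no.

no

[1] timeout(2) → N2(cand b7 [-])
[2] deliver 2→3 → N3(foll b7 [-])
[3] deliver 3→2 → ∅
[4] deliver 2→4 → N4(foll b7 [-])
[5] deliver 4→2 → N2(lead b7 [-])
[6] deliver 2→1 → N1(foll b7 [-])
[7] deliver 1→2 → ∅
[8] deliver 2→0 → N0(foll b7 [-])
[9] deliver 0→2 → ∅
[10] timeout(4) → N4(cand b14 [-])
[11] deliver 4→3 → N3(foll b14 [-])
[12] deliver 3→4 → ∅
[13] deliver 4→0 → N0(foll b14 [-])
[14] deliver 0→4 → N4(lead b14 [-])
[15] deliver 4→1 → N1(foll b14 [-])
[16] propose(2,'x') → ∅
[17] deliver 2→3 → ∅
[18] timeout(2) → N2(cand b12 [-])
[19] deliver 1→3 → ∅
[20] deliver 2→0 → ∅
[21] deliver 2→3 → ∅
[22] propose(2,'s') → ∅
[23] deliver 2→3 → ∅
[24] deliver 3→2 → ∅
[25] deliver 2→1 → ∅
[26] deliver 1→2 → ∅
[27] deliver 2→4 → ∅
[28] deliver 4→2 → N2(foll b14 [-])
[29] crash(0) → N0(✗foll b14 [-])
[30] recover(0) → N0(foll b14 [-])
[31] deliver 0→2 → ∅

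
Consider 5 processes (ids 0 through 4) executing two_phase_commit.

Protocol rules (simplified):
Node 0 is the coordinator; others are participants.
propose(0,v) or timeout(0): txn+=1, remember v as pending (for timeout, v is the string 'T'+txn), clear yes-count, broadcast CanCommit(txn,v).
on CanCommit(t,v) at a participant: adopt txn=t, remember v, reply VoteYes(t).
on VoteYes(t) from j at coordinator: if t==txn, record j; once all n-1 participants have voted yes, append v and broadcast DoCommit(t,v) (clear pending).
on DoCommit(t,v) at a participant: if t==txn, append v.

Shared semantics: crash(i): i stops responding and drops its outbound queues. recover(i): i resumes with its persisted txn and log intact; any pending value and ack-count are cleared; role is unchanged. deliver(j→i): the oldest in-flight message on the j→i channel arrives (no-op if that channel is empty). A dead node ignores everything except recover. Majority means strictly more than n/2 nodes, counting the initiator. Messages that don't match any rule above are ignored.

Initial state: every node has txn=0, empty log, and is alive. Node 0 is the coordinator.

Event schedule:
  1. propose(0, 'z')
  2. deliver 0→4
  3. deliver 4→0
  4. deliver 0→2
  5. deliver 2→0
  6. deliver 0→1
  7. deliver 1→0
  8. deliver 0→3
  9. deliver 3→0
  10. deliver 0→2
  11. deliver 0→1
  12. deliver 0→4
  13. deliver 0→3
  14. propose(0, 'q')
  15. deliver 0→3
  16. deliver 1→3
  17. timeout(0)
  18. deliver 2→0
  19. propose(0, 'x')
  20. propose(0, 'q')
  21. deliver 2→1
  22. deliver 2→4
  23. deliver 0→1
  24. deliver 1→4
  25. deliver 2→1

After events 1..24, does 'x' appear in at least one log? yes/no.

[1] propose(0,'z') → N0(coor t1 [-])
[2] deliver 0→4 → N4(part t1 [-])
[3] deliver 4→0 → ∅
[4] deliver 0→2 → N2(part t1 [-])
[5] deliver 2→0 → ∅
[6] deliver 0→1 → N1(part t1 [-])
[7] deliver 1→0 → ∅
[8] deliver 0→3 → N3(part t1 [-])
[9] deliver 3→0 → N0(coor t1 [z])
[10] deliver 0→2 → N2(part t1 [z])
[11] deliver 0→1 → N1(part t1 [z])
[12] deliver 0→4 → N4(part t1 [z])
[13] deliver 0→3 → N3(part t1 [z])
[14] propose(0,'q') → N0(coor t2 [z])
[15] deliver 0→3 → N3(part t2 [z])
[16] deliver 1→3 → ∅
[17] timeout(0) → N0(coor t3 [z])
[18] deliver 2→0 → ∅
[19] propose(0,'x') → N0(coor t4 [z])
[20] propose(0,'q') → N0(coor t5 [z])
[21] deliver 2→1 → ∅
[22] deliver 2→4 → ∅
[23] deliver 0→1 → N1(part t2 [z])
[24] deliver 1→4 → ∅

no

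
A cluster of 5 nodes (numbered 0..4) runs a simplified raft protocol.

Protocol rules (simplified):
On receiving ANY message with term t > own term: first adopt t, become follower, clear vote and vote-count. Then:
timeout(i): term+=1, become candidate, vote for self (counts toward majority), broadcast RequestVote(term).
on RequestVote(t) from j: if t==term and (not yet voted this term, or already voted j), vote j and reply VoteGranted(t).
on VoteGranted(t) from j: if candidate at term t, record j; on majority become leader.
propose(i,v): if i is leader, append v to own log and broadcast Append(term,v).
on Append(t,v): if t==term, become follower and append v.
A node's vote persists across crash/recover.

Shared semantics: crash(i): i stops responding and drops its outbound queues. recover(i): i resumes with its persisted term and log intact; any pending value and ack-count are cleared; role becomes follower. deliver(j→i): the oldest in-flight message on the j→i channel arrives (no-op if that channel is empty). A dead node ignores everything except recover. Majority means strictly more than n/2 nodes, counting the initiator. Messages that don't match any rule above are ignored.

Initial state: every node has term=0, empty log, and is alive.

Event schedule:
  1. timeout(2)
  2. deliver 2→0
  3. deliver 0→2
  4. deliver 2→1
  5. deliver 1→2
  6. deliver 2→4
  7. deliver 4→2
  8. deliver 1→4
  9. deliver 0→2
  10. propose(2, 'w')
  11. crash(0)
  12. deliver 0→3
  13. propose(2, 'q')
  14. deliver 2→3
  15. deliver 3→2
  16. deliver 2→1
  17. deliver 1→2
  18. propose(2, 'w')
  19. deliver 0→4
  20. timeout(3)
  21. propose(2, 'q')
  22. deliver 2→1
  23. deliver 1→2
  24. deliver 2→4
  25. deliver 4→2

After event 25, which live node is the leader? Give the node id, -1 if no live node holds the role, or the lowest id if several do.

2

1. timeout(2):  <2:cand t1 ->
2. deliver 2→0:  <0:foll t1 ->
3. deliver 0→2:  nop
4. deliver 2→1:  <1:foll t1 ->
5. deliver 1→2:  <2:lead t1 ->
6. deliver 2→4:  <4:foll t1 ->
7. deliver 4→2:  nop
8. deliver 1→4:  nop
9. deliver 0→2:  nop
10. propose(2,'w'):  <2:lead t1 w>
11. crash(0):  <0:✗foll t1 ->
12. deliver 0→3:  nop
13. propose(2,'q'):  <2:lead t1 w,q>
14. deliver 2→3:  <3:foll t1 ->
15. deliver 3→2:  nop
16. deliver 2→1:  <1:foll t1 w>
17. deliver 1→2:  nop
18. propose(2,'w'):  <2:lead t1 w,q,w>
19. deliver 0→4:  nop
20. timeout(3):  <3:cand t2 ->
21. propose(2,'q'):  <2:lead t1 w,q,w,q>
22. deliver 2→1:  <1:foll t1 w,q>
23. deliver 1→2:  nop
24. deliver 2→4:  <4:foll t1 w>
25. deliver 4→2:  nop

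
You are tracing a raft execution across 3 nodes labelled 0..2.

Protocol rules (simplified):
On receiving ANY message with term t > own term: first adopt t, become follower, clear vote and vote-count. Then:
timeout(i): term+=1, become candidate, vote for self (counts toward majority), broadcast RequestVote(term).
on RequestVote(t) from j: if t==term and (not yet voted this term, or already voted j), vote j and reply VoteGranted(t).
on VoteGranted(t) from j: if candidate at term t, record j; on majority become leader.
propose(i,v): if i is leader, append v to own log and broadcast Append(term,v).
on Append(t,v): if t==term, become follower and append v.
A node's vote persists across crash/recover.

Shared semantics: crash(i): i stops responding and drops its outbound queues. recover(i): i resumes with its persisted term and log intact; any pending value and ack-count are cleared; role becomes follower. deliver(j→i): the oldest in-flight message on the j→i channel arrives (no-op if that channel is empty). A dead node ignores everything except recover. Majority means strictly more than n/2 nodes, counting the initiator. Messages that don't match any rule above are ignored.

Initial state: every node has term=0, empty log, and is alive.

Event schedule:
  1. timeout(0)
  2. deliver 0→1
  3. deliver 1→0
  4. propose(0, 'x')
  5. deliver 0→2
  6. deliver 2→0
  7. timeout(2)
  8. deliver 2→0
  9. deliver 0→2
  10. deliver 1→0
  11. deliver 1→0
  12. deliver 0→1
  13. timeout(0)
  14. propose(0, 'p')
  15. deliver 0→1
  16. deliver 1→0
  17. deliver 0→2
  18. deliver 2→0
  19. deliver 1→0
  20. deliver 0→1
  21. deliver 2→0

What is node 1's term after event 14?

step 1 timeout(0): 0={cand,t=1,log=-}
step 2 deliver 0→1: 1={foll,t=1,log=-}
step 3 deliver 1→0: 0={lead,t=1,log=-}
step 4 propose(0,'x'): 0={lead,t=1,log=x}
step 5 deliver 0→2: 2={foll,t=1,log=-}
step 6 deliver 2→0: —
step 7 timeout(2): 2={cand,t=2,log=-}
step 8 deliver 2→0: 0={foll,t=2,log=x}
step 9 deliver 0→2: —
step 10 deliver 1→0: —
step 11 deliver 1→0: —
step 12 deliver 0→1: 1={foll,t=1,log=x}
step 13 timeout(0): 0={cand,t=3,log=x}
step 14 propose(0,'p'): —

1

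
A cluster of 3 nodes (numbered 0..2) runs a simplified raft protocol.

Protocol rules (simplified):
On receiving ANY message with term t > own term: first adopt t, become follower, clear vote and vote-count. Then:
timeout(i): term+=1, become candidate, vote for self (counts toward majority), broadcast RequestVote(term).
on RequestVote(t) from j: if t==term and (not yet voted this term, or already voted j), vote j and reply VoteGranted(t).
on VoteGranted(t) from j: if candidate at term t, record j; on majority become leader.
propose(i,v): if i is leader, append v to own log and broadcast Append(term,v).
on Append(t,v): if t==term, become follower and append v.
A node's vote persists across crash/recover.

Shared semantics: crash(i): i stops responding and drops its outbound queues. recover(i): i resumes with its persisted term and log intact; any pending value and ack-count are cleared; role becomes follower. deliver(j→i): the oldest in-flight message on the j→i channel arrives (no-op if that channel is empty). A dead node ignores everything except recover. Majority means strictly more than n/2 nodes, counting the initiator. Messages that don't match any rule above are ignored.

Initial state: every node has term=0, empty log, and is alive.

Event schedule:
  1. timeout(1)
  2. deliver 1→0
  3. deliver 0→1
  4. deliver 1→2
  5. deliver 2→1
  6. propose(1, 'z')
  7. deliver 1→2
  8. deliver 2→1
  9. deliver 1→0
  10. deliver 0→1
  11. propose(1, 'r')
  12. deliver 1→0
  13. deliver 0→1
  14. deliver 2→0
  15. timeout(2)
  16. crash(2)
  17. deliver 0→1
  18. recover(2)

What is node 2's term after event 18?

2

after 1 — timeout(1): n1:cand/t1/[-]
after 2 — deliver 1→0: n0:foll/t1/[-]
after 3 — deliver 0→1: n1:lead/t1/[-]
after 4 — deliver 1→2: n2:foll/t1/[-]
after 5 — deliver 2→1: ·
after 6 — propose(1,'z'): n1:lead/t1/[z]
after 7 — deliver 1→2: n2:foll/t1/[z]
after 8 — deliver 2→1: ·
after 9 — deliver 1→0: n0:foll/t1/[z]
after 10 — deliver 0→1: ·
after 11 — propose(1,'r'): n1:lead/t1/[z,r]
after 12 — deliver 1→0: n0:foll/t1/[z,r]
after 13 — deliver 0→1: ·
after 14 — deliver 2→0: ·
after 15 — timeout(2): n2:cand/t2/[z]
after 16 — crash(2): n2:✗cand/t2/[z]
after 17 — deliver 0→1: ·
after 18 — recover(2): n2:foll/t2/[z]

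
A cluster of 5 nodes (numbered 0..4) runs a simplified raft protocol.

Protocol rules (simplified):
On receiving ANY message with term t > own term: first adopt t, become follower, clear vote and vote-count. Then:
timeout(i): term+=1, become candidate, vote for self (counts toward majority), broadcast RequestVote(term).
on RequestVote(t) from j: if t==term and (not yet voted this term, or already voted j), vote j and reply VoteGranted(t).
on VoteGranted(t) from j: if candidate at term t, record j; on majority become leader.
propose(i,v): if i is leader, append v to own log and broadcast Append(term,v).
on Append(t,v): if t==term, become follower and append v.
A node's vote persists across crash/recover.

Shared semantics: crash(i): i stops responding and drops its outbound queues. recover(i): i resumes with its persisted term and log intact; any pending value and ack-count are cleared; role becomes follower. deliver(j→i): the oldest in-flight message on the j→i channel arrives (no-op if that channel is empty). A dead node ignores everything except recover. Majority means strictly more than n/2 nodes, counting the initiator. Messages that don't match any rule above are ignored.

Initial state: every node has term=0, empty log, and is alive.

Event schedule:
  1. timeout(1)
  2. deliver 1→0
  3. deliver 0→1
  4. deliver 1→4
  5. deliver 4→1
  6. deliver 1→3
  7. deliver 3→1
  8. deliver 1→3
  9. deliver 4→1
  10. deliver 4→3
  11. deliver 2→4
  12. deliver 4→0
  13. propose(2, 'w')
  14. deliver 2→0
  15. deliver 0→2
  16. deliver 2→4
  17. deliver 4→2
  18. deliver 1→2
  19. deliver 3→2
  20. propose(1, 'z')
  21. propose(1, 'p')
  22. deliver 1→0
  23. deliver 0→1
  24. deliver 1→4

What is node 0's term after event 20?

step 1 timeout(1): 1={cand,t=1,log=-}
step 2 deliver 1→0: 0={foll,t=1,log=-}
step 3 deliver 0→1: —
step 4 deliver 1→4: 4={foll,t=1,log=-}
step 5 deliver 4→1: 1={lead,t=1,log=-}
step 6 deliver 1→3: 3={foll,t=1,log=-}
step 7 deliver 3→1: —
step 8 deliver 1→3: —
step 9 deliver 4→1: —
step 10 deliver 4→3: —
step 11 deliver 2→4: —
step 12 deliver 4→0: —
step 13 propose(2,'w'): —
step 14 deliver 2→0: —
step 15 deliver 0→2: —
step 16 deliver 2→4: —
step 17 deliver 4→2: —
step 18 deliver 1→2: 2={foll,t=1,log=-}
step 19 deliver 3→2: —
step 20 propose(1,'z'): 1={lead,t=1,log=z}

1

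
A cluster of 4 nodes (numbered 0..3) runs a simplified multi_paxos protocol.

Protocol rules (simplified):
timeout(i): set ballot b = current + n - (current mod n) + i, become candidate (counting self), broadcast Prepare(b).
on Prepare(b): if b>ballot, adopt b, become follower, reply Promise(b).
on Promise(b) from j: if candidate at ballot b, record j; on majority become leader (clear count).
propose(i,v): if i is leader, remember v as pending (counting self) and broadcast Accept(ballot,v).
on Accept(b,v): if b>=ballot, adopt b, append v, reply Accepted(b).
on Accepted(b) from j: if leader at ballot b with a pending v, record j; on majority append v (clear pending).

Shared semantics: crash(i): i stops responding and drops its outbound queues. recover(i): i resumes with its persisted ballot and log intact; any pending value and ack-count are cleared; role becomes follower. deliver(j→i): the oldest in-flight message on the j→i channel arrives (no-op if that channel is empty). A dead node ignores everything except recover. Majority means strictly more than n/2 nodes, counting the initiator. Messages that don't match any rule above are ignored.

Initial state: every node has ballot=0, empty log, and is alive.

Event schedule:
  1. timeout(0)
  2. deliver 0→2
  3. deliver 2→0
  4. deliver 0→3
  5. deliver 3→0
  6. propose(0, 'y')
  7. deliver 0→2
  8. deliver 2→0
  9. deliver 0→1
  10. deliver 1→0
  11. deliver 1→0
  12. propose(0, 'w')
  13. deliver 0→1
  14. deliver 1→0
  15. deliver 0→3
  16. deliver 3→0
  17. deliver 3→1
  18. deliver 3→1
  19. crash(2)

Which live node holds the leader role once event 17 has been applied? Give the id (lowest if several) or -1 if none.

e1 timeout(0): 0[cand,b=4,-]
e2 deliver 0→2: 2[foll,b=4,-]
e3 deliver 2→0: ·
e4 deliver 0→3: 3[foll,b=4,-]
e5 deliver 3→0: 0[lead,b=4,-]
e6 propose(0,'y'): ·
e7 deliver 0→2: 2[foll,b=4,y]
e8 deliver 2→0: ·
e9 deliver 0→1: 1[foll,b=4,-]
e10 deliver 1→0: ·
e11 deliver 1→0: ·
e12 propose(0,'w'): ·
e13 deliver 0→1: 1[foll,b=4,y]
e14 deliver 1→0: ·
e15 deliver 0→3: 3[foll,b=4,y]
e16 deliver 3→0: 0[lead,b=4,w]
e17 deliver 3→1: ·

0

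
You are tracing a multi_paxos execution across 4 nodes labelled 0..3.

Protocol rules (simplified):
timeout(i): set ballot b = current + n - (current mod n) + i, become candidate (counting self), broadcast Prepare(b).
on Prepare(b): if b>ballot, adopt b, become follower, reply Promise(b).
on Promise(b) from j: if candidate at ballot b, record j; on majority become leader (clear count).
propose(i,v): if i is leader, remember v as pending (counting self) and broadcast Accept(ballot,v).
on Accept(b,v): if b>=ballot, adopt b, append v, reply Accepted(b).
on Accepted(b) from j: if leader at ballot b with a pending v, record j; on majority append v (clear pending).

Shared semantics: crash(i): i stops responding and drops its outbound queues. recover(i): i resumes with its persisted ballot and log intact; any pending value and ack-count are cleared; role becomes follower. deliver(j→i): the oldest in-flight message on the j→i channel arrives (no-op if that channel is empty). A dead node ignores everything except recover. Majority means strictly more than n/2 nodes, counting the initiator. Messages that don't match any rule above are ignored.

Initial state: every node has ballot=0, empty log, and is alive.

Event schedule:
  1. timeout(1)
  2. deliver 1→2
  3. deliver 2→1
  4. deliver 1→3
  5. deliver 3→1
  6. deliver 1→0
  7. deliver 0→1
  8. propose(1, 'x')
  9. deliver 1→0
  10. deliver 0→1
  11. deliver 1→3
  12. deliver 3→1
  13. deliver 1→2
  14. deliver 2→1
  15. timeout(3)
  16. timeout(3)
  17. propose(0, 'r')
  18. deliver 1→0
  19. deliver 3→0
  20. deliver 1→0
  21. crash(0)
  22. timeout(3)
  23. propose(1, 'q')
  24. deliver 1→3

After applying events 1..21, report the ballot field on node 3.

step 1 timeout(1): 1={cand,b=5,log=-}
step 2 deliver 1→2: 2={foll,b=5,log=-}
step 3 deliver 2→1: —
step 4 deliver 1→3: 3={foll,b=5,log=-}
step 5 deliver 3→1: 1={lead,b=5,log=-}
step 6 deliver 1→0: 0={foll,b=5,log=-}
step 7 deliver 0→1: —
step 8 propose(1,'x'): —
step 9 deliver 1→0: 0={foll,b=5,log=x}
step 10 deliver 0→1: —
step 11 deliver 1→3: 3={foll,b=5,log=x}
step 12 deliver 3→1: 1={lead,b=5,log=x}
step 13 deliver 1→2: 2={foll,b=5,log=x}
step 14 deliver 2→1: —
step 15 timeout(3): 3={cand,b=11,log=x}
step 16 timeout(3): 3={cand,b=15,log=x}
step 17 propose(0,'r'): —
step 18 deliver 1→0: —
step 19 deliver 3→0: 0={foll,b=11,log=x}
step 20 deliver 1→0: —
step 21 crash(0): 0={✗foll,b=11,log=x}

15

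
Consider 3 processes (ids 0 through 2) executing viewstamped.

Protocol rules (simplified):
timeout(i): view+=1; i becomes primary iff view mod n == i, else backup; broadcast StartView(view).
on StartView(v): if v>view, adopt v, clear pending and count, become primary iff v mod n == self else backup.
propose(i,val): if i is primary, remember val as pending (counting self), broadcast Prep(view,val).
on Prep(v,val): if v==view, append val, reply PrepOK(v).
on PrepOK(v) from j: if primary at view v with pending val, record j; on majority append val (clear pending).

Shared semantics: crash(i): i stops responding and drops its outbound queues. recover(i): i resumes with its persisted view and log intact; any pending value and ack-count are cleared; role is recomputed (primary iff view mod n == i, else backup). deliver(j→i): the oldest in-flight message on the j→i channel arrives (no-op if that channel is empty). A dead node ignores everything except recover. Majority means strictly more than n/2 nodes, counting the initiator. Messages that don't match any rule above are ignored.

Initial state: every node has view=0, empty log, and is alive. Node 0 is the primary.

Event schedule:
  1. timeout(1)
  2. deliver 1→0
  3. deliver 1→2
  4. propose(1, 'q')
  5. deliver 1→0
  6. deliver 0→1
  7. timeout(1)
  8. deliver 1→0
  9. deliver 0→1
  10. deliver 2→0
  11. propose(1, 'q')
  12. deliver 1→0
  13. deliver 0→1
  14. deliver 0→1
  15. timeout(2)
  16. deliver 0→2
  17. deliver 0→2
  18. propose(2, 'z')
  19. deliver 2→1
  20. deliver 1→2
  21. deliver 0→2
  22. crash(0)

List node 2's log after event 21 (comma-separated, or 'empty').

after 1 — timeout(1): n1:prim/v1/[-]
after 2 — deliver 1→0: n0:back/v1/[-]
after 3 — deliver 1→2: n2:back/v1/[-]
after 4 — propose(1,'q'): ·
after 5 — deliver 1→0: n0:back/v1/[q]
after 6 — deliver 0→1: n1:prim/v1/[q]
after 7 — timeout(1): n1:back/v2/[q]
after 8 — deliver 1→0: n0:back/v2/[q]
after 9 — deliver 0→1: ·
after 10 — deliver 2→0: ·
after 11 — propose(1,'q'): ·
after 12 — deliver 1→0: ·
after 13 — deliver 0→1: ·
after 14 — deliver 0→1: ·
after 15 — timeout(2): n2:prim/v2/[-]
after 16 — deliver 0→2: ·
after 17 — deliver 0→2: ·
after 18 — propose(2,'z'): ·
after 19 — deliver 2→1: ·
after 20 — deliver 1→2: ·
after 21 — deliver 0→2: ·

empty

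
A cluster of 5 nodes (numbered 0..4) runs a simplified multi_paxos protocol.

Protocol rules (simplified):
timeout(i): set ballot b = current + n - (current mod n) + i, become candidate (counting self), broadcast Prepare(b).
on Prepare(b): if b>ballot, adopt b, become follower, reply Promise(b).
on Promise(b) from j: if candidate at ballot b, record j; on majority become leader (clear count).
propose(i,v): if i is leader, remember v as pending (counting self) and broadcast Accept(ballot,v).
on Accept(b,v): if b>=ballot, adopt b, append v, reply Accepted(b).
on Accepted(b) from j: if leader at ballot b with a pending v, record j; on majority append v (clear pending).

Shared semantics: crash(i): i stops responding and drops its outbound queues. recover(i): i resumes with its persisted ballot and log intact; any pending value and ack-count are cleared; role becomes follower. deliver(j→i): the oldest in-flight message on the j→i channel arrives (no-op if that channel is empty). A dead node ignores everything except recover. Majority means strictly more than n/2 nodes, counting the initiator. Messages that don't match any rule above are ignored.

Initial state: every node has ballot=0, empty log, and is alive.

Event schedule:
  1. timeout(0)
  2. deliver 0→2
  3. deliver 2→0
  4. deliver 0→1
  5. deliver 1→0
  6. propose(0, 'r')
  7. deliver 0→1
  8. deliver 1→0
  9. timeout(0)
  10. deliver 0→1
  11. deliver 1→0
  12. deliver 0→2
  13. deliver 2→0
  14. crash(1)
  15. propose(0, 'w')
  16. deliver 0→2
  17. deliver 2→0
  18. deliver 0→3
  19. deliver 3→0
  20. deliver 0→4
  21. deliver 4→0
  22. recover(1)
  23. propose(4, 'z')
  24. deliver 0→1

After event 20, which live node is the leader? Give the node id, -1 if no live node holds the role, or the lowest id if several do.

0

after 1 — timeout(0): n0:cand/b5/[-]
after 2 — deliver 0→2: n2:foll/b5/[-]
after 3 — deliver 2→0: ·
after 4 — deliver 0→1: n1:foll/b5/[-]
after 5 — deliver 1→0: n0:lead/b5/[-]
after 6 — propose(0,'r'): ·
after 7 — deliver 0→1: n1:foll/b5/[r]
after 8 — deliver 1→0: ·
after 9 — timeout(0): n0:cand/b10/[-]
after 10 — deliver 0→1: n1:foll/b10/[r]
after 11 — deliver 1→0: ·
after 12 — deliver 0→2: n2:foll/b5/[r]
after 13 — deliver 2→0: ·
after 14 — crash(1): n1:✗foll/b10/[r]
after 15 — propose(0,'w'): ·
after 16 — deliver 0→2: n2:foll/b10/[r]
after 17 — deliver 2→0: n0:lead/b10/[-]
after 18 — deliver 0→3: n3:foll/b5/[-]
after 19 — deliver 3→0: ·
after 20 — deliver 0→4: n4:foll/b5/[-]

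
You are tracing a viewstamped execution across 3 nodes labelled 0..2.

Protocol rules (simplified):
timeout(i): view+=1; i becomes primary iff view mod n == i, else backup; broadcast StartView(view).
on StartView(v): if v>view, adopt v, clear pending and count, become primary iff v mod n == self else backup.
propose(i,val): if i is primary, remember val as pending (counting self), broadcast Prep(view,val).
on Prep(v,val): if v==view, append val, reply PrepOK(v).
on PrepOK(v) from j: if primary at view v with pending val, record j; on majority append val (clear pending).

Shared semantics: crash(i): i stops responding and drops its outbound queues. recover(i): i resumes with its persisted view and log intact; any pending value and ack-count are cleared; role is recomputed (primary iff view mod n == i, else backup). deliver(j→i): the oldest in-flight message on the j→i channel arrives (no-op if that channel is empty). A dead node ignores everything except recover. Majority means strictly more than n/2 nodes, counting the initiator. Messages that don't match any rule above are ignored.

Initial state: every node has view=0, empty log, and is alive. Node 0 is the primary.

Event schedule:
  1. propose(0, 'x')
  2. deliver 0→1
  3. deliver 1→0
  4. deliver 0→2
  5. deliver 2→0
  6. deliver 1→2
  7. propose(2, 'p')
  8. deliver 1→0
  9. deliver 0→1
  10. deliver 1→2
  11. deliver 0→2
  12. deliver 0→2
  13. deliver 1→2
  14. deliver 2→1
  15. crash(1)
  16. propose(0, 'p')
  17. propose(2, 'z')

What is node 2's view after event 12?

1. propose(0,'x'):  nop
2. deliver 0→1:  <1:back v0 x>
3. deliver 1→0:  <0:prim v0 x>
4. deliver 0→2:  <2:back v0 x>
5. deliver 2→0:  nop
6. deliver 1→2:  nop
7. propose(2,'p'):  nop
8. deliver 1→0:  nop
9. deliver 0→1:  nop
10. deliver 1→2:  nop
11. deliver 0→2:  nop
12. deliver 0→2:  nop

0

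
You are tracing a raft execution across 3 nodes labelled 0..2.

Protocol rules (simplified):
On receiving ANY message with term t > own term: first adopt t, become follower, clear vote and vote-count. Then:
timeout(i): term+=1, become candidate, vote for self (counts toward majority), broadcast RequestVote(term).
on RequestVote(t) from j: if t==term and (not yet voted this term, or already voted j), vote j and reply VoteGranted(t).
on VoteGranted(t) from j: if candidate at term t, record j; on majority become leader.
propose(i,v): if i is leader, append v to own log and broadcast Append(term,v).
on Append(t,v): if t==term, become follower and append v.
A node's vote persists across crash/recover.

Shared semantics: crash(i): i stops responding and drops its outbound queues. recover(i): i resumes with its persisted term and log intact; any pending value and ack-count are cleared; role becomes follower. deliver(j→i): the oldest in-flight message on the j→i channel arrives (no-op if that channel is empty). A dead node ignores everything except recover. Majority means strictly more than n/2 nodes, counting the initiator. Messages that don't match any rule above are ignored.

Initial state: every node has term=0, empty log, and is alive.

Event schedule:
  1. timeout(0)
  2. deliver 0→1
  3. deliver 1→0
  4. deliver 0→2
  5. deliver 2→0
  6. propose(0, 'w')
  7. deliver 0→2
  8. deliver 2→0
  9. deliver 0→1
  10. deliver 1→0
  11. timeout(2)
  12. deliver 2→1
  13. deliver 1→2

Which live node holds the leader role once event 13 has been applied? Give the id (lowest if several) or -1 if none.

after 1 — timeout(0): n0:cand/t1/[-]
after 2 — deliver 0→1: n1:foll/t1/[-]
after 3 — deliver 1→0: n0:lead/t1/[-]
after 4 — deliver 0→2: n2:foll/t1/[-]
after 5 — deliver 2→0: ·
after 6 — propose(0,'w'): n0:lead/t1/[w]
after 7 — deliver 0→2: n2:foll/t1/[w]
after 8 — deliver 2→0: ·
after 9 — deliver 0→1: n1:foll/t1/[w]
after 10 — deliver 1→0: ·
after 11 — timeout(2): n2:cand/t2/[w]
after 12 — deliver 2→1: n1:foll/t2/[w]
after 13 — deliver 1→2: n2:lead/t2/[w]

0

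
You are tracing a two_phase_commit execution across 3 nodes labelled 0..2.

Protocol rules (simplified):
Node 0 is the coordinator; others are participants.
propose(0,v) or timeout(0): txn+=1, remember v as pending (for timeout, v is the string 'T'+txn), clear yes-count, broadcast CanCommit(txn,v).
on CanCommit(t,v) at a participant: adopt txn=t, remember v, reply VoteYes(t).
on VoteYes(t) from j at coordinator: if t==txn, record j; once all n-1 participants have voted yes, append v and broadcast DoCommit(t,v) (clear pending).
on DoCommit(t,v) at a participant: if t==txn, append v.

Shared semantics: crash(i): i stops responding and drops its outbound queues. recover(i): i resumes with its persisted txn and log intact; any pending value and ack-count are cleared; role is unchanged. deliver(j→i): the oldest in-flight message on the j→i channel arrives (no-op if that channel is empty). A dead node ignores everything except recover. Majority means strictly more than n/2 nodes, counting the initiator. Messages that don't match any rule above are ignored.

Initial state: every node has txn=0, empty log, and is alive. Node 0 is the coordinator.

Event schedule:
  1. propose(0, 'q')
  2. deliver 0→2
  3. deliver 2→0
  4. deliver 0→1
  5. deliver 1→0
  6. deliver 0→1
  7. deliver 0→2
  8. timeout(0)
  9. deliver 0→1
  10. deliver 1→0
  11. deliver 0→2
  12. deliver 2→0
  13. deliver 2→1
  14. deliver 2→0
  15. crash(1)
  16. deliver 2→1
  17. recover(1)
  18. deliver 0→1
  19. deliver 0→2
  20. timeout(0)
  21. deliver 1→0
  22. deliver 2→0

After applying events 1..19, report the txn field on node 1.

e1 propose(0,'q'): 0[coor,t=1,-]
e2 deliver 0→2: 2[part,t=1,-]
e3 deliver 2→0: ·
e4 deliver 0→1: 1[part,t=1,-]
e5 deliver 1→0: 0[coor,t=1,q]
e6 deliver 0→1: 1[part,t=1,q]
e7 deliver 0→2: 2[part,t=1,q]
e8 timeout(0): 0[coor,t=2,q]
e9 deliver 0→1: 1[part,t=2,q]
e10 deliver 1→0: ·
e11 deliver 0→2: 2[part,t=2,q]
e12 deliver 2→0: 0[coor,t=2,q,T2]
e13 deliver 2→1: ·
e14 deliver 2→0: ·
e15 crash(1): 1[✗part,t=2,q]
e16 deliver 2→1: ·
e17 recover(1): 1[part,t=2,q]
e18 deliver 0→1: 1[part,t=2,q,T2]
e19 deliver 0→2: 2[part,t=2,q,T2]

2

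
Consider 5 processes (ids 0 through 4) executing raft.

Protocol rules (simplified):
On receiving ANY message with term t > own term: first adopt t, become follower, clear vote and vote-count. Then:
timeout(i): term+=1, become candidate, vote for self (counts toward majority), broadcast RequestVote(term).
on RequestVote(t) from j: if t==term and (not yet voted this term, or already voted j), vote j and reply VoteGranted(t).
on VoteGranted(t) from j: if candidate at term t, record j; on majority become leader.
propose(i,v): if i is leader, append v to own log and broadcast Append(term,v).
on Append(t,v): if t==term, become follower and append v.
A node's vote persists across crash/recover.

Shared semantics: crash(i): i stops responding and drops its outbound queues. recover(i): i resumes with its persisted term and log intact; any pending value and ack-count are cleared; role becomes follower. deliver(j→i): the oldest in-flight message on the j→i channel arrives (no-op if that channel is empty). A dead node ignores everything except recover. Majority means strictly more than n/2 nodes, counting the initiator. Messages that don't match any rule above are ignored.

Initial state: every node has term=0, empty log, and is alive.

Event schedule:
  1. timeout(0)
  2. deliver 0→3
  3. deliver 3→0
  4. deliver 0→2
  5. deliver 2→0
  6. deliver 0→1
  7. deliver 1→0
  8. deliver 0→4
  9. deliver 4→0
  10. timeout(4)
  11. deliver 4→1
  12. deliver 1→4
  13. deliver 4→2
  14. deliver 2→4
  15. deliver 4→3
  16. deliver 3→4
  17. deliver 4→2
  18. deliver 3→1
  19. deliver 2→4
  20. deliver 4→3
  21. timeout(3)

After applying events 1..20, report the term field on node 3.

2

[1] timeout(0) → N0(cand t1 [-])
[2] deliver 0→3 → N3(foll t1 [-])
[3] deliver 3→0 → ∅
[4] deliver 0→2 → N2(foll t1 [-])
[5] deliver 2→0 → N0(lead t1 [-])
[6] deliver 0→1 → N1(foll t1 [-])
[7] deliver 1→0 → ∅
[8] deliver 0→4 → N4(foll t1 [-])
[9] deliver 4→0 → ∅
[10] timeout(4) → N4(cand t2 [-])
[11] deliver 4→1 → N1(foll t2 [-])
[12] deliver 1→4 → ∅
[13] deliver 4→2 → N2(foll t2 [-])
[14] deliver 2→4 → N4(lead t2 [-])
[15] deliver 4→3 → N3(foll t2 [-])
[16] deliver 3→4 → ∅
[17] deliver 4→2 → ∅
[18] deliver 3→1 → ∅
[19] deliver 2→4 → ∅
[20] deliver 4→3 → ∅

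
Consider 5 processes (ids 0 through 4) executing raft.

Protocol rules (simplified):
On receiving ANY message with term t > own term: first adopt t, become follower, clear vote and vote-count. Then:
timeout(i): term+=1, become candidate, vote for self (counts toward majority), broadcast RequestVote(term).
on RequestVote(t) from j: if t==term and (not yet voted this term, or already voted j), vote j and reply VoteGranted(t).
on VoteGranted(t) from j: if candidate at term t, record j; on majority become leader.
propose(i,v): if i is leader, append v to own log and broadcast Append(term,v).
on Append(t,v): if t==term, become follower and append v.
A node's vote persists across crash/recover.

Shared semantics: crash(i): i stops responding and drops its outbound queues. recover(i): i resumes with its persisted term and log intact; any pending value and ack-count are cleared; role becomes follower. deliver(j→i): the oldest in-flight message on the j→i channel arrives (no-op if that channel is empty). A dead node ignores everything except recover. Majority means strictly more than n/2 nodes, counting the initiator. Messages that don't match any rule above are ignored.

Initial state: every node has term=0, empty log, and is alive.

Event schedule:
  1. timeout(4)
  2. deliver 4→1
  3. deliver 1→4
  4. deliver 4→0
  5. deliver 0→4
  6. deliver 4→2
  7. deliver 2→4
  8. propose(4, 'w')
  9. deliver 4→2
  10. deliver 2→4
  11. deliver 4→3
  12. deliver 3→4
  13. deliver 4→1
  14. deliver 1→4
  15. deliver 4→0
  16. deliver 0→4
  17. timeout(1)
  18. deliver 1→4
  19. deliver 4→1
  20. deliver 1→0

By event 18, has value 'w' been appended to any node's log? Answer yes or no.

yes

1. timeout(4):  <4:cand t1 ->
2. deliver 4→1:  <1:foll t1 ->
3. deliver 1→4:  nop
4. deliver 4→0:  <0:foll t1 ->
5. deliver 0→4:  <4:lead t1 ->
6. deliver 4→2:  <2:foll t1 ->
7. deliver 2→4:  nop
8. propose(4,'w'):  <4:lead t1 w>
9. deliver 4→2:  <2:foll t1 w>
10. deliver 2→4:  nop
11. deliver 4→3:  <3:foll t1 ->
12. deliver 3→4:  nop
13. deliver 4→1:  <1:foll t1 w>
14. deliver 1→4:  nop
15. deliver 4→0:  <0:foll t1 w>
16. deliver 0→4:  nop
17. timeout(1):  <1:cand t2 w>
18. deliver 1→4:  <4:foll t2 w>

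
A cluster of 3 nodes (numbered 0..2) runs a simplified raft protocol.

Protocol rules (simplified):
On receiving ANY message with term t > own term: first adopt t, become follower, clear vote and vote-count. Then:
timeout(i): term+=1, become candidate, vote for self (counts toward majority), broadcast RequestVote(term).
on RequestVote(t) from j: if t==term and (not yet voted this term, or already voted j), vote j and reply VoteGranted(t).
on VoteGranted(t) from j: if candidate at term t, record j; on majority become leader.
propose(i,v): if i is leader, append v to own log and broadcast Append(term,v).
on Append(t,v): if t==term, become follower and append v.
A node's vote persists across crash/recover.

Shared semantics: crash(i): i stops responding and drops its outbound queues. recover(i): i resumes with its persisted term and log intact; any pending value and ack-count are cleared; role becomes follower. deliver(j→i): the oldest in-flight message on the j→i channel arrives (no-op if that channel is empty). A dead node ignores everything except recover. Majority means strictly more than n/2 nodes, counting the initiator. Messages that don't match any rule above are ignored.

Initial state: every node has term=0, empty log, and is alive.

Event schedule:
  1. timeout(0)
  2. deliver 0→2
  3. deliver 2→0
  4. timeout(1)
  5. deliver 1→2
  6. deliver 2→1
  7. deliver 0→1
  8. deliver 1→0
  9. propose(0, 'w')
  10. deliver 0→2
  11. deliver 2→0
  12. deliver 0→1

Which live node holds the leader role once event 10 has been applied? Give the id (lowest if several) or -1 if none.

e1 timeout(0): 0[cand,t=1,-]
e2 deliver 0→2: 2[foll,t=1,-]
e3 deliver 2→0: 0[lead,t=1,-]
e4 timeout(1): 1[cand,t=1,-]
e5 deliver 1→2: ·
e6 deliver 2→1: ·
e7 deliver 0→1: ·
e8 deliver 1→0: ·
e9 propose(0,'w'): 0[lead,t=1,w]
e10 deliver 0→2: 2[foll,t=1,w]

0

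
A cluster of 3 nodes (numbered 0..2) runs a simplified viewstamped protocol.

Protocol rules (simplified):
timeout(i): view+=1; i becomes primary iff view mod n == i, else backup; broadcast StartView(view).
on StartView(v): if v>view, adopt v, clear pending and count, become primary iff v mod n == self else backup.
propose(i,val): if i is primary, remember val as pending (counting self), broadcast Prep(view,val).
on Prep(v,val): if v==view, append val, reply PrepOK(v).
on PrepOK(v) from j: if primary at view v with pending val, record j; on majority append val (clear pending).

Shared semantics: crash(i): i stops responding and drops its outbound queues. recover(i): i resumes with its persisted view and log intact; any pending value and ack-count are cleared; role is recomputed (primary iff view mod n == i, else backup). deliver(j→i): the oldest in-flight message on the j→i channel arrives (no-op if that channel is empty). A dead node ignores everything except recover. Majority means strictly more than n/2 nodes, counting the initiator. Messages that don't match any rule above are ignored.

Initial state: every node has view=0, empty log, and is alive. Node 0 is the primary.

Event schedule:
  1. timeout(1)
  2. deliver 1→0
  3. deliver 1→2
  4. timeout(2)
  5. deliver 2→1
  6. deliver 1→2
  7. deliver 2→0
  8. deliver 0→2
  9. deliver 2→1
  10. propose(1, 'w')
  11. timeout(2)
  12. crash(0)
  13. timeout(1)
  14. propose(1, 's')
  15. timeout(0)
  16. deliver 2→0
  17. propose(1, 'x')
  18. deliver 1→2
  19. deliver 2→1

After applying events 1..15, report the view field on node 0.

e1 timeout(1): 1[prim,v=1,-]
e2 deliver 1→0: 0[back,v=1,-]
e3 deliver 1→2: 2[back,v=1,-]
e4 timeout(2): 2[prim,v=2,-]
e5 deliver 2→1: 1[back,v=2,-]
e6 deliver 1→2: ·
e7 deliver 2→0: 0[back,v=2,-]
e8 deliver 0→2: ·
e9 deliver 2→1: ·
e10 propose(1,'w'): ·
e11 timeout(2): 2[back,v=3,-]
e12 crash(0): 0[✗back,v=2,-]
e13 timeout(1): 1[back,v=3,-]
e14 propose(1,'s'): ·
e15 timeout(0): ·

2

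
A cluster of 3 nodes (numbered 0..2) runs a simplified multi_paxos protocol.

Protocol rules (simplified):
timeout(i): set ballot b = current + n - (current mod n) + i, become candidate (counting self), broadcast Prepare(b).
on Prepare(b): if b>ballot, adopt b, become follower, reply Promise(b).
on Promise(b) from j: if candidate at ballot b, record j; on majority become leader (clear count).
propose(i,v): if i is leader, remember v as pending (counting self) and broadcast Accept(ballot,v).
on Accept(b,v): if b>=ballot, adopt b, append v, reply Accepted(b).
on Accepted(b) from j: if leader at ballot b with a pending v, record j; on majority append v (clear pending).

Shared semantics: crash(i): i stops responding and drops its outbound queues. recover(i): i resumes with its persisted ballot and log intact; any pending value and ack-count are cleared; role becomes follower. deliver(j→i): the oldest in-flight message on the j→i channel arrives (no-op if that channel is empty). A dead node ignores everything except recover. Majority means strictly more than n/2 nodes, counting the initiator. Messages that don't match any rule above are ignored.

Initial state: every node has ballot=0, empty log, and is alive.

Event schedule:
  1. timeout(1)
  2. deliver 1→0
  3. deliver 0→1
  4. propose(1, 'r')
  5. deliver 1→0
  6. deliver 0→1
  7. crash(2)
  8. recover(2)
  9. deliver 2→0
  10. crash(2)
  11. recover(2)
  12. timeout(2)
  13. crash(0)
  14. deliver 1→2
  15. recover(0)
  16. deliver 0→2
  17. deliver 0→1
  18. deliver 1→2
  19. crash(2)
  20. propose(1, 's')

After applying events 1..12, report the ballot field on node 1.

e1 timeout(1): 1[cand,b=4,-]
e2 deliver 1→0: 0[foll,b=4,-]
e3 deliver 0→1: 1[lead,b=4,-]
e4 propose(1,'r'): ·
e5 deliver 1→0: 0[foll,b=4,r]
e6 deliver 0→1: 1[lead,b=4,r]
e7 crash(2): 2[✗foll,b=0,-]
e8 recover(2): 2[foll,b=0,-]
e9 deliver 2→0: ·
e10 crash(2): 2[✗foll,b=0,-]
e11 recover(2): 2[foll,b=0,-]
e12 timeout(2): 2[cand,b=5,-]

4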